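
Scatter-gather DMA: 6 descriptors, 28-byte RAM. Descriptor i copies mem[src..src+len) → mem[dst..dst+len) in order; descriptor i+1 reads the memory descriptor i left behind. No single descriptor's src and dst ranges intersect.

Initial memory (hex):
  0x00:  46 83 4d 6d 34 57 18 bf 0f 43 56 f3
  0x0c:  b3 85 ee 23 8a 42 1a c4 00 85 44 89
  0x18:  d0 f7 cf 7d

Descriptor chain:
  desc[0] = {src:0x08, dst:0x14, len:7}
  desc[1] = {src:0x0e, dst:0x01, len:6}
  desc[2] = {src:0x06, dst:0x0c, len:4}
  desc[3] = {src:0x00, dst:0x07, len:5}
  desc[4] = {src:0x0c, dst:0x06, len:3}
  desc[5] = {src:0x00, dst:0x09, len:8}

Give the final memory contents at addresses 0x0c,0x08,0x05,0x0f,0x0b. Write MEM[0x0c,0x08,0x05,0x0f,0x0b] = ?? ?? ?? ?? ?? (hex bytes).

D0: mem[0x14..0x1a] <- [0f 43 56 f3 b3 85 ee]
D1: mem[0x01..0x06] <- [ee 23 8a 42 1a c4]
D2: mem[0x0c..0x0f] <- [c4 bf 0f 43]
D3: mem[0x07..0x0b] <- [46 ee 23 8a 42]
D4: mem[0x06..0x08] <- [c4 bf 0f]
D5: mem[0x09..0x10] <- [46 ee 23 8a 42 1a c4 bf]
query mem[0x0c]=0x8a, mem[0x08]=0x0f, mem[0x05]=0x1a, mem[0x0f]=0xc4, mem[0x0b]=0x23

MEM[0x0c,0x08,0x05,0x0f,0x0b] = 8a 0f 1a c4 23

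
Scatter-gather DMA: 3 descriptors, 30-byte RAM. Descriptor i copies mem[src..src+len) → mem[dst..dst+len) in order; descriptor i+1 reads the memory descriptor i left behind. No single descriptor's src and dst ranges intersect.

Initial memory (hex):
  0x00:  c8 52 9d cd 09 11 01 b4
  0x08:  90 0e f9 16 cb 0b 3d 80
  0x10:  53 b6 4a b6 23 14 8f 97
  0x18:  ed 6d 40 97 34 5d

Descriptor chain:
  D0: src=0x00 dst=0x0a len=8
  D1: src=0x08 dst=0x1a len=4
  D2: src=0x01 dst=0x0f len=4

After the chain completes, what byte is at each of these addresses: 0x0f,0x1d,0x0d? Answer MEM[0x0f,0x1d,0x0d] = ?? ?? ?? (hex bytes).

MEM[0x0f,0x1d,0x0d] = 52 52 cd

[0] 0x00->0x0a len=8 : c8 52 9d cd 09 11 01 b4
[1] 0x08->0x1a len=4 : 90 0e c8 52
[2] 0x01->0x0f len=4 : 52 9d cd 09
query mem[0x0f]=0x52, mem[0x1d]=0x52, mem[0x0d]=0xcd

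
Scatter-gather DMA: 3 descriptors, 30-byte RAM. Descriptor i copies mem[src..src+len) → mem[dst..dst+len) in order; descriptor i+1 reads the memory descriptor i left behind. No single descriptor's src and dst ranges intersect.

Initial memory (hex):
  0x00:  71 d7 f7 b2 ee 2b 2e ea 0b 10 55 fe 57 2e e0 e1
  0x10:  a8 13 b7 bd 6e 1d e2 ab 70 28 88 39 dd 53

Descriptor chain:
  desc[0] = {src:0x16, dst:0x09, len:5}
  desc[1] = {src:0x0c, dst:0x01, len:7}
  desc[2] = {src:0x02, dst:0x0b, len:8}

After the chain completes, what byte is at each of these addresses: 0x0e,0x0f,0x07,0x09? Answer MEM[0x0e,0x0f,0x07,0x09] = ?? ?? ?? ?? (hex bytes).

[0] 0x16->0x09 len=5 : e2 ab 70 28 88
[1] 0x0c->0x01 len=7 : 28 88 e0 e1 a8 13 b7
[2] 0x02->0x0b len=8 : 88 e0 e1 a8 13 b7 0b e2
query mem[0x0e]=0xa8, mem[0x0f]=0x13, mem[0x07]=0xb7, mem[0x09]=0xe2

MEM[0x0e,0x0f,0x07,0x09] = a8 13 b7 e2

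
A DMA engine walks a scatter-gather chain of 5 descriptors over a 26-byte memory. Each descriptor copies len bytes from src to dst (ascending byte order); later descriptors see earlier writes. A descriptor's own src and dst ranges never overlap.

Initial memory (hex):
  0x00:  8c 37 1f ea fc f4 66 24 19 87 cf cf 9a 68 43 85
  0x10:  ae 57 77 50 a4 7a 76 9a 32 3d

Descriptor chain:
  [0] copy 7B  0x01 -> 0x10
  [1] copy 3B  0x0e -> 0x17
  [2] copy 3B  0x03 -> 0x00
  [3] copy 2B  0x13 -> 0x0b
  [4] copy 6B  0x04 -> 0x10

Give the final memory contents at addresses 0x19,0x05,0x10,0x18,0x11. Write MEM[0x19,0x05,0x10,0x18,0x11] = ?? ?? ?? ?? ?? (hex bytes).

  after D0: wrote 7B at 0x10 = 371feafcf46624
  after D1: wrote 3B at 0x17 = 438537
  after D2: wrote 3B at 0x00 = eafcf4
  after D3: wrote 2B at 0x0b = fcf4
  after D4: wrote 6B at 0x10 = fcf466241987
query mem[0x19]=0x37, mem[0x05]=0xf4, mem[0x10]=0xfc, mem[0x18]=0x85, mem[0x11]=0xf4

MEM[0x19,0x05,0x10,0x18,0x11] = 37 f4 fc 85 f4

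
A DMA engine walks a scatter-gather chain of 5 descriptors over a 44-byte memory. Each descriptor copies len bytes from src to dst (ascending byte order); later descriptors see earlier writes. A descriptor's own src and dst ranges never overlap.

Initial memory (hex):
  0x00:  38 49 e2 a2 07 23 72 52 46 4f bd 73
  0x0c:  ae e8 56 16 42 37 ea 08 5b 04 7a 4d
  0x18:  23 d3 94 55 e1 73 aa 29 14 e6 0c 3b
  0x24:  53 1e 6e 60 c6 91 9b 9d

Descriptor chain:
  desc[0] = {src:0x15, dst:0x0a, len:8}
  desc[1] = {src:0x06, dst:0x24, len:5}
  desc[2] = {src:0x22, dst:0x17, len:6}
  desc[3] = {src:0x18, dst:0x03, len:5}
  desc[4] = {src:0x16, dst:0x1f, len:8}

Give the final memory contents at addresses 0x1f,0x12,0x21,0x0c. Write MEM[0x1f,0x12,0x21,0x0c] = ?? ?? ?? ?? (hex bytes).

MEM[0x1f,0x12,0x21,0x0c] = 7a ea 3b 4d

D0: mem[0x0a..0x11] <- [04 7a 4d 23 d3 94 55 e1]
D1: mem[0x24..0x28] <- [72 52 46 4f 04]
D2: mem[0x17..0x1c] <- [0c 3b 72 52 46 4f]
D3: mem[0x03..0x07] <- [3b 72 52 46 4f]
D4: mem[0x1f..0x26] <- [7a 0c 3b 72 52 46 4f 73]
query mem[0x1f]=0x7a, mem[0x12]=0xea, mem[0x21]=0x3b, mem[0x0c]=0x4d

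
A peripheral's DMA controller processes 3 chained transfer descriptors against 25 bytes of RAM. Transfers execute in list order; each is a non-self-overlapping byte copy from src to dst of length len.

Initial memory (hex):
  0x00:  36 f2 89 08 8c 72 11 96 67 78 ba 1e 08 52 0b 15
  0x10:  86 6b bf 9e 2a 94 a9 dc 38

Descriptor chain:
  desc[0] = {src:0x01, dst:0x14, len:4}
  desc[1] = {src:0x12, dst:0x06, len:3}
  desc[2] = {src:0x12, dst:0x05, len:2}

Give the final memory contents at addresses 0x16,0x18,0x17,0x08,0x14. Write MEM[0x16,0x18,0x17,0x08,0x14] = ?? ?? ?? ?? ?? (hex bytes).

MEM[0x16,0x18,0x17,0x08,0x14] = 08 38 8c f2 f2

#0 dst[0x14+4] := {0xf2,0x89,0x08,0x8c}
#1 dst[0x06+3] := {0xbf,0x9e,0xf2}
#2 dst[0x05+2] := {0xbf,0x9e}
query mem[0x16]=0x08, mem[0x18]=0x38, mem[0x17]=0x8c, mem[0x08]=0xf2, mem[0x14]=0xf2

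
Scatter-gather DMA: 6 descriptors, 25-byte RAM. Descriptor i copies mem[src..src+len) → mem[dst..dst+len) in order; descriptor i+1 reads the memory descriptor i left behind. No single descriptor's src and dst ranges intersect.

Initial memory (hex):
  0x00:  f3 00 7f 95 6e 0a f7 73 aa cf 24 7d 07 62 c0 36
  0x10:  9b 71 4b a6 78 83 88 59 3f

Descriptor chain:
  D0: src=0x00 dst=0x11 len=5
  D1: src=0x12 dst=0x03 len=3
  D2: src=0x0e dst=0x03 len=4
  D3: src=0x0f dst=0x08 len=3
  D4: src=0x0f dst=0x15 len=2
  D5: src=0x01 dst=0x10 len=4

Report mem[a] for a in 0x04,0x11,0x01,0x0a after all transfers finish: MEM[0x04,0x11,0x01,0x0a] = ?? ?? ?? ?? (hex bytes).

D0: mem[0x11..0x15] <- [f3 00 7f 95 6e]
D1: mem[0x03..0x05] <- [00 7f 95]
D2: mem[0x03..0x06] <- [c0 36 9b f3]
D3: mem[0x08..0x0a] <- [36 9b f3]
D4: mem[0x15..0x16] <- [36 9b]
D5: mem[0x10..0x13] <- [00 7f c0 36]
query mem[0x04]=0x36, mem[0x11]=0x7f, mem[0x01]=0x00, mem[0x0a]=0xf3

MEM[0x04,0x11,0x01,0x0a] = 36 7f 00 f3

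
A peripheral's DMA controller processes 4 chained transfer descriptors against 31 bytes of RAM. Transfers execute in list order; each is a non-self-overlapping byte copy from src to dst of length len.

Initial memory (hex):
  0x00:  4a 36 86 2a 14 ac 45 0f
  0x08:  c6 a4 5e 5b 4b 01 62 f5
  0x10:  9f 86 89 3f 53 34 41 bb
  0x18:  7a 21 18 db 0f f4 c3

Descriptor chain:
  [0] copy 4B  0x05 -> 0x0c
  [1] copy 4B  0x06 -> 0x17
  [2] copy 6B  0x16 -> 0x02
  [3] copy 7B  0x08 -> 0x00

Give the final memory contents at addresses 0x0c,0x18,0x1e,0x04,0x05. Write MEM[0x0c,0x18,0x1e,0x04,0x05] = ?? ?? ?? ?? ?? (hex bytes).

MEM[0x0c,0x18,0x1e,0x04,0x05] = ac 0f c3 ac 45

D0: mem[0x0c..0x0f] <- [ac 45 0f c6]
D1: mem[0x17..0x1a] <- [45 0f c6 a4]
D2: mem[0x02..0x07] <- [41 45 0f c6 a4 db]
D3: mem[0x00..0x06] <- [c6 a4 5e 5b ac 45 0f]
query mem[0x0c]=0xac, mem[0x18]=0x0f, mem[0x1e]=0xc3, mem[0x04]=0xac, mem[0x05]=0x45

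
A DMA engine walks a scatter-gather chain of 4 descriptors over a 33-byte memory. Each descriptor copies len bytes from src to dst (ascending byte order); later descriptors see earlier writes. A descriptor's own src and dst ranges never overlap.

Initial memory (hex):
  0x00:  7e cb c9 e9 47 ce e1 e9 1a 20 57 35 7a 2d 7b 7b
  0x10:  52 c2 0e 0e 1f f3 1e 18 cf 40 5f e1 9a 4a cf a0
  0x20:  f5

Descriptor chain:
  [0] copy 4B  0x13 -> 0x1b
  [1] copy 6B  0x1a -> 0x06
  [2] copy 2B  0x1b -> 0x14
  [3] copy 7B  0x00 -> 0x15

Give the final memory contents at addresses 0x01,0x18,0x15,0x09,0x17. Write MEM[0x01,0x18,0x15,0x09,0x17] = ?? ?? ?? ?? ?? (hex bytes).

  after D0: wrote 4B at 0x1b = 0e1ff31e
  after D1: wrote 6B at 0x06 = 5f0e1ff31ea0
  after D2: wrote 2B at 0x14 = 0e1f
  after D3: wrote 7B at 0x15 = 7ecbc9e947ce5f
query mem[0x01]=0xcb, mem[0x18]=0xe9, mem[0x15]=0x7e, mem[0x09]=0xf3, mem[0x17]=0xc9

MEM[0x01,0x18,0x15,0x09,0x17] = cb e9 7e f3 c9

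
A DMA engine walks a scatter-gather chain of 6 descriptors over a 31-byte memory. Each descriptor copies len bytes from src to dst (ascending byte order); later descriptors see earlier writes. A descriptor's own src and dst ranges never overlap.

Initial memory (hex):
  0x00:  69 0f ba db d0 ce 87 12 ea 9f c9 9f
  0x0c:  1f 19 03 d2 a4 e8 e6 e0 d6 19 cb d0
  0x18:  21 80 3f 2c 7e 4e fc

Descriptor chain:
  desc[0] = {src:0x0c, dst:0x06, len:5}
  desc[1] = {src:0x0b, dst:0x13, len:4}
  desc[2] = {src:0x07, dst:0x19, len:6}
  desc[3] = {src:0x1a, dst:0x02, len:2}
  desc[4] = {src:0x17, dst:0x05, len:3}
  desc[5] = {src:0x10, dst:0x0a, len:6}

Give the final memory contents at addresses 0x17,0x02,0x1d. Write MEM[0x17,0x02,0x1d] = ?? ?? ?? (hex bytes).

MEM[0x17,0x02,0x1d] = d0 03 9f

#0 dst[0x06+5] := {0x1f,0x19,0x03,0xd2,0xa4}
#1 dst[0x13+4] := {0x9f,0x1f,0x19,0x03}
#2 dst[0x19+6] := {0x19,0x03,0xd2,0xa4,0x9f,0x1f}
#3 dst[0x02+2] := {0x03,0xd2}
#4 dst[0x05+3] := {0xd0,0x21,0x19}
#5 dst[0x0a+6] := {0xa4,0xe8,0xe6,0x9f,0x1f,0x19}
query mem[0x17]=0xd0, mem[0x02]=0x03, mem[0x1d]=0x9f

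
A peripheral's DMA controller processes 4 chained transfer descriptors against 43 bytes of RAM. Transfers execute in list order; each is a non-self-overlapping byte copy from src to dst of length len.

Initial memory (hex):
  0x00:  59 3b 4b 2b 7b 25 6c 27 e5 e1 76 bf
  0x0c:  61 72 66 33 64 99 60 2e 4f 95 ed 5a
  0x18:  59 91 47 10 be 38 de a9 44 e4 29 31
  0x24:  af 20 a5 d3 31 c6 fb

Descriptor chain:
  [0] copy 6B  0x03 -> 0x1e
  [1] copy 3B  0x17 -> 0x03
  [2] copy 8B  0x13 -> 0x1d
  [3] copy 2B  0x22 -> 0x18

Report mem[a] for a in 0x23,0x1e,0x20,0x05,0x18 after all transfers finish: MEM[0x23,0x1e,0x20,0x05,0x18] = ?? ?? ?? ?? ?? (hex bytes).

MEM[0x23,0x1e,0x20,0x05,0x18] = 91 4f ed 91 59

#0 dst[0x1e+6] := {0x2b,0x7b,0x25,0x6c,0x27,0xe5}
#1 dst[0x03+3] := {0x5a,0x59,0x91}
#2 dst[0x1d+8] := {0x2e,0x4f,0x95,0xed,0x5a,0x59,0x91,0x47}
#3 dst[0x18+2] := {0x59,0x91}
query mem[0x23]=0x91, mem[0x1e]=0x4f, mem[0x20]=0xed, mem[0x05]=0x91, mem[0x18]=0x59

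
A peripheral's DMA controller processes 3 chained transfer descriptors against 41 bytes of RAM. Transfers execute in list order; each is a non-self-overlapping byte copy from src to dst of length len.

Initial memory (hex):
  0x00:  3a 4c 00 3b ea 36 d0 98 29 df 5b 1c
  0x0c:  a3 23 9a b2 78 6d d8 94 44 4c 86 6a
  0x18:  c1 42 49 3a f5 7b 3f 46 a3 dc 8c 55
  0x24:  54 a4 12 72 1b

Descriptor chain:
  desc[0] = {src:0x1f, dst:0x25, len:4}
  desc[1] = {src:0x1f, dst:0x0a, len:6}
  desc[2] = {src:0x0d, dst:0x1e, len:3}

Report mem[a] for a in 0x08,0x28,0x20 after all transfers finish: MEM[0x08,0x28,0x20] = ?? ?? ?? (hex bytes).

#0 dst[0x25+4] := {0x46,0xa3,0xdc,0x8c}
#1 dst[0x0a+6] := {0x46,0xa3,0xdc,0x8c,0x55,0x54}
#2 dst[0x1e+3] := {0x8c,0x55,0x54}
query mem[0x08]=0x29, mem[0x28]=0x8c, mem[0x20]=0x54

MEM[0x08,0x28,0x20] = 29 8c 54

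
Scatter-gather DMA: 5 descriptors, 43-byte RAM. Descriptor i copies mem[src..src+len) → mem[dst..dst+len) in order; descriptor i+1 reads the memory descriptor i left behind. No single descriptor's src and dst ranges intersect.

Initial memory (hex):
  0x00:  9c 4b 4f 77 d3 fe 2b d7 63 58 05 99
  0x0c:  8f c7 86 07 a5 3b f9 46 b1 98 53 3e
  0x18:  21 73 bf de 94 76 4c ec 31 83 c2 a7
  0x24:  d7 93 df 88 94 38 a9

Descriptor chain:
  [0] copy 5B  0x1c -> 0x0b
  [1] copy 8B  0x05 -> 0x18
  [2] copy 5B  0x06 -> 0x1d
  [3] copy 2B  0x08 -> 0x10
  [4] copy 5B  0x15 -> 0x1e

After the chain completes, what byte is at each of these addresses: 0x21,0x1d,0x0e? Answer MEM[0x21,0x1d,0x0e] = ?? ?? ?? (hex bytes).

MEM[0x21,0x1d,0x0e] = fe 2b ec

D0: mem[0x0b..0x0f] <- [94 76 4c ec 31]
D1: mem[0x18..0x1f] <- [fe 2b d7 63 58 05 94 76]
D2: mem[0x1d..0x21] <- [2b d7 63 58 05]
D3: mem[0x10..0x11] <- [63 58]
D4: mem[0x1e..0x22] <- [98 53 3e fe 2b]
query mem[0x21]=0xfe, mem[0x1d]=0x2b, mem[0x0e]=0xec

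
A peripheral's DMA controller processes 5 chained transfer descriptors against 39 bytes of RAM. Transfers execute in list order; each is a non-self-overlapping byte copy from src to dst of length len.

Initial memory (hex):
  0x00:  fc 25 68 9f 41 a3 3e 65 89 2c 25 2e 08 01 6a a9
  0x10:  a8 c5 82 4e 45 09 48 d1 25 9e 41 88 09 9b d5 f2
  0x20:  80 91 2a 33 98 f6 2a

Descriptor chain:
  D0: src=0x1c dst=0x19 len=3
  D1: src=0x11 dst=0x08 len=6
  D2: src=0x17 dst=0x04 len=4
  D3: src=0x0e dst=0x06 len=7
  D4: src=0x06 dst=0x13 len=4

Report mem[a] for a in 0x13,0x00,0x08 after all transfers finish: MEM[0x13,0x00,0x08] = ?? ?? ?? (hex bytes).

  after D0: wrote 3B at 0x19 = 099bd5
  after D1: wrote 6B at 0x08 = c5824e450948
  after D2: wrote 4B at 0x04 = d125099b
  after D3: wrote 7B at 0x06 = 6aa9a8c5824e45
  after D4: wrote 4B at 0x13 = 6aa9a8c5
query mem[0x13]=0x6a, mem[0x00]=0xfc, mem[0x08]=0xa8

MEM[0x13,0x00,0x08] = 6a fc a8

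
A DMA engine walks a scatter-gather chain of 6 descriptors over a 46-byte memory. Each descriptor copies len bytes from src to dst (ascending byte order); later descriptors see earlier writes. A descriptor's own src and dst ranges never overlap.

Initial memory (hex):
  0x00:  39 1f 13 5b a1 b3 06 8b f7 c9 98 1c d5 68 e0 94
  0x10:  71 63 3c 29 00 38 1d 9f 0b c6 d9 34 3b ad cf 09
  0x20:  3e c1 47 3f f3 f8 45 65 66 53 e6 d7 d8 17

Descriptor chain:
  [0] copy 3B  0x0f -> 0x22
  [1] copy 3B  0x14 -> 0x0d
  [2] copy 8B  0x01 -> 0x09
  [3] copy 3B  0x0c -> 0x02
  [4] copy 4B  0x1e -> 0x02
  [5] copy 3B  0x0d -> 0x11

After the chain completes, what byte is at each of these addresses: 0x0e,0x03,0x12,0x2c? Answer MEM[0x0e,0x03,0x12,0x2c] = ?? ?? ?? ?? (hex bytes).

#0 dst[0x22+3] := {0x94,0x71,0x63}
#1 dst[0x0d+3] := {0x00,0x38,0x1d}
#2 dst[0x09+8] := {0x1f,0x13,0x5b,0xa1,0xb3,0x06,0x8b,0xf7}
#3 dst[0x02+3] := {0xa1,0xb3,0x06}
#4 dst[0x02+4] := {0xcf,0x09,0x3e,0xc1}
#5 dst[0x11+3] := {0xb3,0x06,0x8b}
query mem[0x0e]=0x06, mem[0x03]=0x09, mem[0x12]=0x06, mem[0x2c]=0xd8

MEM[0x0e,0x03,0x12,0x2c] = 06 09 06 d8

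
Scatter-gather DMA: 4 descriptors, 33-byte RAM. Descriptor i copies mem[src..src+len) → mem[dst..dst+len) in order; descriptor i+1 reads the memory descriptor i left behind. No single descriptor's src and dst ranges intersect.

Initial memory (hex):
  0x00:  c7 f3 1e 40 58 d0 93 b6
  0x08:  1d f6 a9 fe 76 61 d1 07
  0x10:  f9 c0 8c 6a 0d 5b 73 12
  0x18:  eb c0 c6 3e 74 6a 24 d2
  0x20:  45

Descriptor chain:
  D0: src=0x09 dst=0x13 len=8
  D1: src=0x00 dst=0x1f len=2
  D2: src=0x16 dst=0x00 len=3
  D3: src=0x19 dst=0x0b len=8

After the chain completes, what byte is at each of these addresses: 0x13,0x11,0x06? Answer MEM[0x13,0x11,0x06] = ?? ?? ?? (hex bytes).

MEM[0x13,0x11,0x06] = f6 c7 93

#0 dst[0x13+8] := {0xf6,0xa9,0xfe,0x76,0x61,0xd1,0x07,0xf9}
#1 dst[0x1f+2] := {0xc7,0xf3}
#2 dst[0x00+3] := {0x76,0x61,0xd1}
#3 dst[0x0b+8] := {0x07,0xf9,0x3e,0x74,0x6a,0x24,0xc7,0xf3}
query mem[0x13]=0xf6, mem[0x11]=0xc7, mem[0x06]=0x93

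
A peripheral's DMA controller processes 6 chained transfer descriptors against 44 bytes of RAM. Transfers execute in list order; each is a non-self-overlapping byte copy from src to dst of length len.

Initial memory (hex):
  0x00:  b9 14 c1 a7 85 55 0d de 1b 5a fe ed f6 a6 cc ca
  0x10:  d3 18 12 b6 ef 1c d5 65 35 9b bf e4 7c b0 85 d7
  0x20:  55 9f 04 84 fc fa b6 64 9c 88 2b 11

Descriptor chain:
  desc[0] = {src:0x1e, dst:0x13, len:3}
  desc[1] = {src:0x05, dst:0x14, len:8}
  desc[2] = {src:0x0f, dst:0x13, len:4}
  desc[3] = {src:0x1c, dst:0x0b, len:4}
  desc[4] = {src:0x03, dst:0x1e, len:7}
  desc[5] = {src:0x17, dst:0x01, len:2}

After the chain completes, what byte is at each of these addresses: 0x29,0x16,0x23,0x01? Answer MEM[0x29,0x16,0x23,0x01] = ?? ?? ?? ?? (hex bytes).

MEM[0x29,0x16,0x23,0x01] = 88 12 1b 1b

[0] 0x1e->0x13 len=3 : 85 d7 55
[1] 0x05->0x14 len=8 : 55 0d de 1b 5a fe ed f6
[2] 0x0f->0x13 len=4 : ca d3 18 12
[3] 0x1c->0x0b len=4 : 7c b0 85 d7
[4] 0x03->0x1e len=7 : a7 85 55 0d de 1b 5a
[5] 0x17->0x01 len=2 : 1b 5a
query mem[0x29]=0x88, mem[0x16]=0x12, mem[0x23]=0x1b, mem[0x01]=0x1b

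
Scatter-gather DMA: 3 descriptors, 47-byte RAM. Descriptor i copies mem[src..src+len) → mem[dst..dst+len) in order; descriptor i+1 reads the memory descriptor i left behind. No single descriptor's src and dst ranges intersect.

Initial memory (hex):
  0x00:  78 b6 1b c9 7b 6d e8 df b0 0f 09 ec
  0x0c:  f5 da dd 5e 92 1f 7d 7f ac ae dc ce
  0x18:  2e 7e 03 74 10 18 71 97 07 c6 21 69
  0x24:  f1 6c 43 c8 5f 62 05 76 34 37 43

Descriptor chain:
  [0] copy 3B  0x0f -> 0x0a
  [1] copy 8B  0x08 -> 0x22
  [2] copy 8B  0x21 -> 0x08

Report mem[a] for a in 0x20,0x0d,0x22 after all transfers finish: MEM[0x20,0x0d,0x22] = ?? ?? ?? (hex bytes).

MEM[0x20,0x0d,0x22] = 07 1f b0

  after D0: wrote 3B at 0x0a = 5e921f
  after D1: wrote 8B at 0x22 = b00f5e921fdadd5e
  after D2: wrote 8B at 0x08 = c6b00f5e921fdadd
query mem[0x20]=0x07, mem[0x0d]=0x1f, mem[0x22]=0xb0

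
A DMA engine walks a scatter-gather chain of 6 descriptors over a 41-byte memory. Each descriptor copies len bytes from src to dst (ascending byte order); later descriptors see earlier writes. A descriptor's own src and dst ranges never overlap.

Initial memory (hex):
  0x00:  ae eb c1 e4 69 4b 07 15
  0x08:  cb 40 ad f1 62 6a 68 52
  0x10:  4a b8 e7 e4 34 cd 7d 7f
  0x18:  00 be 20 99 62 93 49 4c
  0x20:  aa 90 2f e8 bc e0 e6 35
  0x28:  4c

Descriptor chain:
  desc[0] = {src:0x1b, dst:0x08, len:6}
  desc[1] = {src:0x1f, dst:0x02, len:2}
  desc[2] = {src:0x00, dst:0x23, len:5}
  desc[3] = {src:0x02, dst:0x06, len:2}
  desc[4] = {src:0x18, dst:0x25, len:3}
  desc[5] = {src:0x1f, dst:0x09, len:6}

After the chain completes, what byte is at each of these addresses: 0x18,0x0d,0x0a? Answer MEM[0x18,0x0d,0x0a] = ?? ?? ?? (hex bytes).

[0] 0x1b->0x08 len=6 : 99 62 93 49 4c aa
[1] 0x1f->0x02 len=2 : 4c aa
[2] 0x00->0x23 len=5 : ae eb 4c aa 69
[3] 0x02->0x06 len=2 : 4c aa
[4] 0x18->0x25 len=3 : 00 be 20
[5] 0x1f->0x09 len=6 : 4c aa 90 2f ae eb
query mem[0x18]=0x00, mem[0x0d]=0xae, mem[0x0a]=0xaa

MEM[0x18,0x0d,0x0a] = 00 ae aa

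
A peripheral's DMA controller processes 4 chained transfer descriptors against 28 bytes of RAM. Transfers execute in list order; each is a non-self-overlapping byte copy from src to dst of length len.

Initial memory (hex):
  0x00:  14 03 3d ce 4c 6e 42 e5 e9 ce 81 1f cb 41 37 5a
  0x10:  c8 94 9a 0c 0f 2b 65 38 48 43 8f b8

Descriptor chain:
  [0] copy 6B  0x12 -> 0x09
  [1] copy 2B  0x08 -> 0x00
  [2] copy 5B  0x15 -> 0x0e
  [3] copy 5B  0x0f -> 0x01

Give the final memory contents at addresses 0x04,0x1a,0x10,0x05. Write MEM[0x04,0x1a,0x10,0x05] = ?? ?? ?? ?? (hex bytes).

MEM[0x04,0x1a,0x10,0x05] = 43 8f 38 0c

#0 dst[0x09+6] := {0x9a,0x0c,0x0f,0x2b,0x65,0x38}
#1 dst[0x00+2] := {0xe9,0x9a}
#2 dst[0x0e+5] := {0x2b,0x65,0x38,0x48,0x43}
#3 dst[0x01+5] := {0x65,0x38,0x48,0x43,0x0c}
query mem[0x04]=0x43, mem[0x1a]=0x8f, mem[0x10]=0x38, mem[0x05]=0x0c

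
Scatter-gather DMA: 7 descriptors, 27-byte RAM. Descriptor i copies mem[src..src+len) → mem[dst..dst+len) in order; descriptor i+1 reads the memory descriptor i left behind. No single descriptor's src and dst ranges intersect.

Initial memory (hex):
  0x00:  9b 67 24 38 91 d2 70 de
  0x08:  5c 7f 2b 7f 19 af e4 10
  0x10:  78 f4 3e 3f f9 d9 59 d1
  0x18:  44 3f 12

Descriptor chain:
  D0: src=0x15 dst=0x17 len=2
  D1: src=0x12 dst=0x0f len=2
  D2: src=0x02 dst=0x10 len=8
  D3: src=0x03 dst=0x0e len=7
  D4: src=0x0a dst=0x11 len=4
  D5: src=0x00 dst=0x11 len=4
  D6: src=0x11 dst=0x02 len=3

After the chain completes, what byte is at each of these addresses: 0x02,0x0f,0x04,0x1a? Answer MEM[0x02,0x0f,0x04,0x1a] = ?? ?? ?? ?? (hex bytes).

  after D0: wrote 2B at 0x17 = d959
  after D1: wrote 2B at 0x0f = 3e3f
  after D2: wrote 8B at 0x10 = 243891d270de5c7f
  after D3: wrote 7B at 0x0e = 3891d270de5c7f
  after D4: wrote 4B at 0x11 = 2b7f19af
  after D5: wrote 4B at 0x11 = 9b672438
  after D6: wrote 3B at 0x02 = 9b6724
query mem[0x02]=0x9b, mem[0x0f]=0x91, mem[0x04]=0x24, mem[0x1a]=0x12

MEM[0x02,0x0f,0x04,0x1a] = 9b 91 24 12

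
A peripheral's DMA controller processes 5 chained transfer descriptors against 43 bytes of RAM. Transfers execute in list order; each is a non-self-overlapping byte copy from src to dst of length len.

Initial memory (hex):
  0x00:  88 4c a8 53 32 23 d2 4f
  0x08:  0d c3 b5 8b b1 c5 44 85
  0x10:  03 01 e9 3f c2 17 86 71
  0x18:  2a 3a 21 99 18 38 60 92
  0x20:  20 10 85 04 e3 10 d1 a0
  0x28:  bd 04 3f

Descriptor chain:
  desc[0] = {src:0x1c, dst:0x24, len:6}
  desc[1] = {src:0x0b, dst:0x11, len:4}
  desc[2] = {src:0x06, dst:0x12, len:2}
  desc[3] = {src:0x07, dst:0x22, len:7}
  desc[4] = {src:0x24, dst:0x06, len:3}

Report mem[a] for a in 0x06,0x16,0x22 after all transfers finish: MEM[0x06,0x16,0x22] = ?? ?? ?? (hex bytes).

[0] 0x1c->0x24 len=6 : 18 38 60 92 20 10
[1] 0x0b->0x11 len=4 : 8b b1 c5 44
[2] 0x06->0x12 len=2 : d2 4f
[3] 0x07->0x22 len=7 : 4f 0d c3 b5 8b b1 c5
[4] 0x24->0x06 len=3 : c3 b5 8b
query mem[0x06]=0xc3, mem[0x16]=0x86, mem[0x22]=0x4f

MEM[0x06,0x16,0x22] = c3 86 4f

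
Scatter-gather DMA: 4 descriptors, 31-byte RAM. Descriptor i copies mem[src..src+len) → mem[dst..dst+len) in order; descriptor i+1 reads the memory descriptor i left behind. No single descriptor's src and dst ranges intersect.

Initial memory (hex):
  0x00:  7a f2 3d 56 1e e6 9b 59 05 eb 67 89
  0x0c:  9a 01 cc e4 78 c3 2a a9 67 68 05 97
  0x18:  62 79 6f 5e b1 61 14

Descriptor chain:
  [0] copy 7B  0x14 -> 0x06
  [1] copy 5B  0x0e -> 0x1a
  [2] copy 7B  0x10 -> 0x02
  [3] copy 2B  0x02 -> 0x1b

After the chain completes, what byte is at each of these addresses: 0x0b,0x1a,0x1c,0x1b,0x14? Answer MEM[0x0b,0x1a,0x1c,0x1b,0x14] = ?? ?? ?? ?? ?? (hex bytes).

MEM[0x0b,0x1a,0x1c,0x1b,0x14] = 79 cc c3 78 67

D0: mem[0x06..0x0c] <- [67 68 05 97 62 79 6f]
D1: mem[0x1a..0x1e] <- [cc e4 78 c3 2a]
D2: mem[0x02..0x08] <- [78 c3 2a a9 67 68 05]
D3: mem[0x1b..0x1c] <- [78 c3]
query mem[0x0b]=0x79, mem[0x1a]=0xcc, mem[0x1c]=0xc3, mem[0x1b]=0x78, mem[0x14]=0x67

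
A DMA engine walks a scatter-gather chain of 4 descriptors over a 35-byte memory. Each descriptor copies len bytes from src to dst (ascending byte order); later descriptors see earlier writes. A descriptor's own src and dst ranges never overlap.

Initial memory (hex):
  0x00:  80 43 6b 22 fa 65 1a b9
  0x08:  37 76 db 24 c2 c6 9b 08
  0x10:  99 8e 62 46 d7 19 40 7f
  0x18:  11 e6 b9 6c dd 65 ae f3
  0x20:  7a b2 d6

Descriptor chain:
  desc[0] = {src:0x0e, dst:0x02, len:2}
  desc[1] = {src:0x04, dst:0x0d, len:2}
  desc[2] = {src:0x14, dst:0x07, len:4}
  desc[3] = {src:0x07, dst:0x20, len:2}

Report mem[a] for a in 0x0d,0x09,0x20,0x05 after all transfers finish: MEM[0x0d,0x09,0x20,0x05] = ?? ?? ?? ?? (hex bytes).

MEM[0x0d,0x09,0x20,0x05] = fa 40 d7 65

#0 dst[0x02+2] := {0x9b,0x08}
#1 dst[0x0d+2] := {0xfa,0x65}
#2 dst[0x07+4] := {0xd7,0x19,0x40,0x7f}
#3 dst[0x20+2] := {0xd7,0x19}
query mem[0x0d]=0xfa, mem[0x09]=0x40, mem[0x20]=0xd7, mem[0x05]=0x65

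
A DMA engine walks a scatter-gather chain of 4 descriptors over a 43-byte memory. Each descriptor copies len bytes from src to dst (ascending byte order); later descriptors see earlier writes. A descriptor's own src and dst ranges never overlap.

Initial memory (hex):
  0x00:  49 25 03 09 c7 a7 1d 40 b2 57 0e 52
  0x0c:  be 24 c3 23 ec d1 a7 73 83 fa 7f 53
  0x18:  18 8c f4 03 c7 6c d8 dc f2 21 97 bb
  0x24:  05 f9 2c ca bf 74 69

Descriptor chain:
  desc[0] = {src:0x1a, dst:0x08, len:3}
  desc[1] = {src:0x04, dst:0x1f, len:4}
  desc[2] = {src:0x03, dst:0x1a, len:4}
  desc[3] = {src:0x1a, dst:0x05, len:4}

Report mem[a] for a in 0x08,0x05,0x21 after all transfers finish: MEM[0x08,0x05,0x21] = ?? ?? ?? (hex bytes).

MEM[0x08,0x05,0x21] = 1d 09 1d

  after D0: wrote 3B at 0x08 = f403c7
  after D1: wrote 4B at 0x1f = c7a71d40
  after D2: wrote 4B at 0x1a = 09c7a71d
  after D3: wrote 4B at 0x05 = 09c7a71d
query mem[0x08]=0x1d, mem[0x05]=0x09, mem[0x21]=0x1d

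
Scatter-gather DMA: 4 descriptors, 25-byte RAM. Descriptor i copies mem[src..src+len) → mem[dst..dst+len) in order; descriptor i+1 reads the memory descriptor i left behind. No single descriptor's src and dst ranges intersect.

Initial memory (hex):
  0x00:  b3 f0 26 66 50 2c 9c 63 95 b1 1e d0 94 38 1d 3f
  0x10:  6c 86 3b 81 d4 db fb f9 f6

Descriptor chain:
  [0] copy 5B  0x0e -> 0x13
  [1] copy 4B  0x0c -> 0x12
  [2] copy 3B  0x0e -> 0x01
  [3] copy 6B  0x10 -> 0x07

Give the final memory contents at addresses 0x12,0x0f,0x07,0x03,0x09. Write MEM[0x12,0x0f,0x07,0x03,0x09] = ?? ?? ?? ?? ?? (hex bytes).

  after D0: wrote 5B at 0x13 = 1d3f6c863b
  after D1: wrote 4B at 0x12 = 94381d3f
  after D2: wrote 3B at 0x01 = 1d3f6c
  after D3: wrote 6B at 0x07 = 6c8694381d3f
query mem[0x12]=0x94, mem[0x0f]=0x3f, mem[0x07]=0x6c, mem[0x03]=0x6c, mem[0x09]=0x94

MEM[0x12,0x0f,0x07,0x03,0x09] = 94 3f 6c 6c 94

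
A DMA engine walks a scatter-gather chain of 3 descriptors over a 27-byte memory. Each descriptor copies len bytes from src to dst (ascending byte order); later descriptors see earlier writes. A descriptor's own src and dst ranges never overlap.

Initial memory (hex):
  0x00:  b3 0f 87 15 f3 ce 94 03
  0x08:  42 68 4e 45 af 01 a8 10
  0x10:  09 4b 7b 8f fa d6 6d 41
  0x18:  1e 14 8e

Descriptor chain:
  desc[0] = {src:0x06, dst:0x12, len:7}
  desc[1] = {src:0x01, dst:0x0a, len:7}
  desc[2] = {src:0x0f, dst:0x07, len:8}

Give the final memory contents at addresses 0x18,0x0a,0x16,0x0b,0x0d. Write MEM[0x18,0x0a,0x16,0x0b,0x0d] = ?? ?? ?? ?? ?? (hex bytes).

[0] 0x06->0x12 len=7 : 94 03 42 68 4e 45 af
[1] 0x01->0x0a len=7 : 0f 87 15 f3 ce 94 03
[2] 0x0f->0x07 len=8 : 94 03 4b 94 03 42 68 4e
query mem[0x18]=0xaf, mem[0x0a]=0x94, mem[0x16]=0x4e, mem[0x0b]=0x03, mem[0x0d]=0x68

MEM[0x18,0x0a,0x16,0x0b,0x0d] = af 94 4e 03 68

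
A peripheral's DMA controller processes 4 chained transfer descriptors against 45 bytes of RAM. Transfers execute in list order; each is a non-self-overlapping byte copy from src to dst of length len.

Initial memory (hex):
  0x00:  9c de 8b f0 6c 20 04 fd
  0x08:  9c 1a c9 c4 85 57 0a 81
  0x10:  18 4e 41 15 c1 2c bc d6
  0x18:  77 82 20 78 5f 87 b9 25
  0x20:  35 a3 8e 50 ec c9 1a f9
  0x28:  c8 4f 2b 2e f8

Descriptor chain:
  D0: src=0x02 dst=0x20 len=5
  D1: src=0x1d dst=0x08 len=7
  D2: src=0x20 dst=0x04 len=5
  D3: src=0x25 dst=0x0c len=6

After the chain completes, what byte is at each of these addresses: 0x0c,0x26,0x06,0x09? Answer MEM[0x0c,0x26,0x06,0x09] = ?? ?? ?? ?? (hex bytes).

MEM[0x0c,0x26,0x06,0x09] = c9 1a 6c b9

  after D0: wrote 5B at 0x20 = 8bf06c2004
  after D1: wrote 7B at 0x08 = 87b9258bf06c20
  after D2: wrote 5B at 0x04 = 8bf06c2004
  after D3: wrote 6B at 0x0c = c91af9c84f2b
query mem[0x0c]=0xc9, mem[0x26]=0x1a, mem[0x06]=0x6c, mem[0x09]=0xb9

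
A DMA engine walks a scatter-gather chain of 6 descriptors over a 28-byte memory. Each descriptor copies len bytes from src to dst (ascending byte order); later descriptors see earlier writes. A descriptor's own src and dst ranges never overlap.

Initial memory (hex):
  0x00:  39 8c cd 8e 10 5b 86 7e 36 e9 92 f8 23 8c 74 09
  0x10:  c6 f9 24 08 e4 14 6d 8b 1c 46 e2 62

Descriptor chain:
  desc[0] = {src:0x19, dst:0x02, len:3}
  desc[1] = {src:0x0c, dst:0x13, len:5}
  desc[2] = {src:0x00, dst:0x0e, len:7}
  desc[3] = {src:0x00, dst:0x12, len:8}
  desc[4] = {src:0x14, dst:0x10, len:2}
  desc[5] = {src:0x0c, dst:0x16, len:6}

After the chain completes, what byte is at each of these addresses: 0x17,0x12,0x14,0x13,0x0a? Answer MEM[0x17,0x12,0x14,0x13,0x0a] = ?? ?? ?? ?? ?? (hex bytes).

[0] 0x19->0x02 len=3 : 46 e2 62
[1] 0x0c->0x13 len=5 : 23 8c 74 09 c6
[2] 0x00->0x0e len=7 : 39 8c 46 e2 62 5b 86
[3] 0x00->0x12 len=8 : 39 8c 46 e2 62 5b 86 7e
[4] 0x14->0x10 len=2 : 46 e2
[5] 0x0c->0x16 len=6 : 23 8c 39 8c 46 e2
query mem[0x17]=0x8c, mem[0x12]=0x39, mem[0x14]=0x46, mem[0x13]=0x8c, mem[0x0a]=0x92

MEM[0x17,0x12,0x14,0x13,0x0a] = 8c 39 46 8c 92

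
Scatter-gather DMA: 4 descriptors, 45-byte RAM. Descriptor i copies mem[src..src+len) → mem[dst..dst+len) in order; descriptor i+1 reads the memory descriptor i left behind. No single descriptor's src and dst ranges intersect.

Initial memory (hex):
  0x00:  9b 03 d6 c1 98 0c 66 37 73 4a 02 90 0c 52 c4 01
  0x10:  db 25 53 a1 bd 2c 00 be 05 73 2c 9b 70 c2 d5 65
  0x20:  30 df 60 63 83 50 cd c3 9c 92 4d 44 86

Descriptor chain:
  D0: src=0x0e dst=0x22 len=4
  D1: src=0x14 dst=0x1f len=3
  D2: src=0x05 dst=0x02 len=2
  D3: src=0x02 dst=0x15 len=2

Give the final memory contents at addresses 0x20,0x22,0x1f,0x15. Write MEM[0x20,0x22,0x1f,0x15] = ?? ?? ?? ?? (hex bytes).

MEM[0x20,0x22,0x1f,0x15] = 2c c4 bd 0c

D0: mem[0x22..0x25] <- [c4 01 db 25]
D1: mem[0x1f..0x21] <- [bd 2c 00]
D2: mem[0x02..0x03] <- [0c 66]
D3: mem[0x15..0x16] <- [0c 66]
query mem[0x20]=0x2c, mem[0x22]=0xc4, mem[0x1f]=0xbd, mem[0x15]=0x0c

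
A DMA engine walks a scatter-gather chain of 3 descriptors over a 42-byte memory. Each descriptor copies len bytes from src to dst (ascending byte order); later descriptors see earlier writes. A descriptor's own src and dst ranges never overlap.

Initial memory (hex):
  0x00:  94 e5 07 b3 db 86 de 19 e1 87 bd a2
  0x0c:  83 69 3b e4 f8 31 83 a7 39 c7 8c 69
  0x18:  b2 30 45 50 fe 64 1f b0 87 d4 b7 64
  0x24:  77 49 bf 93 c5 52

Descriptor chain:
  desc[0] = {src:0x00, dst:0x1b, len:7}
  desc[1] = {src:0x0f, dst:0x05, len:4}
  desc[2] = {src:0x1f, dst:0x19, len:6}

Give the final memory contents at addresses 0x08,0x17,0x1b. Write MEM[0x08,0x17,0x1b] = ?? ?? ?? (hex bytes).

MEM[0x08,0x17,0x1b] = 83 69 de

D0: mem[0x1b..0x21] <- [94 e5 07 b3 db 86 de]
D1: mem[0x05..0x08] <- [e4 f8 31 83]
D2: mem[0x19..0x1e] <- [db 86 de b7 64 77]
query mem[0x08]=0x83, mem[0x17]=0x69, mem[0x1b]=0xde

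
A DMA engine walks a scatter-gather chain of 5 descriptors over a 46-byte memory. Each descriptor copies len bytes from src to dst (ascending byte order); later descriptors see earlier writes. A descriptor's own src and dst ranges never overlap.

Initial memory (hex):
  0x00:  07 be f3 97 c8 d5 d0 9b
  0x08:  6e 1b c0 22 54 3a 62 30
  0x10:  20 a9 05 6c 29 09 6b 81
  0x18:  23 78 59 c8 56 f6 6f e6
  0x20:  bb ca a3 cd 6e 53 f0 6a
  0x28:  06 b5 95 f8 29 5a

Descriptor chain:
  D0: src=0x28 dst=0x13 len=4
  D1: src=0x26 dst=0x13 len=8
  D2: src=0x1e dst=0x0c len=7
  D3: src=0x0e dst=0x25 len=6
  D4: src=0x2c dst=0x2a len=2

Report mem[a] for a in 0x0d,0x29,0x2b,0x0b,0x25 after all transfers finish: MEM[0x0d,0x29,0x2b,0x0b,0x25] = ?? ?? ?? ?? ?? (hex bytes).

[0] 0x28->0x13 len=4 : 06 b5 95 f8
[1] 0x26->0x13 len=8 : f0 6a 06 b5 95 f8 29 5a
[2] 0x1e->0x0c len=7 : 6f e6 bb ca a3 cd 6e
[3] 0x0e->0x25 len=6 : bb ca a3 cd 6e f0
[4] 0x2c->0x2a len=2 : 29 5a
query mem[0x0d]=0xe6, mem[0x29]=0x6e, mem[0x2b]=0x5a, mem[0x0b]=0x22, mem[0x25]=0xbb

MEM[0x0d,0x29,0x2b,0x0b,0x25] = e6 6e 5a 22 bb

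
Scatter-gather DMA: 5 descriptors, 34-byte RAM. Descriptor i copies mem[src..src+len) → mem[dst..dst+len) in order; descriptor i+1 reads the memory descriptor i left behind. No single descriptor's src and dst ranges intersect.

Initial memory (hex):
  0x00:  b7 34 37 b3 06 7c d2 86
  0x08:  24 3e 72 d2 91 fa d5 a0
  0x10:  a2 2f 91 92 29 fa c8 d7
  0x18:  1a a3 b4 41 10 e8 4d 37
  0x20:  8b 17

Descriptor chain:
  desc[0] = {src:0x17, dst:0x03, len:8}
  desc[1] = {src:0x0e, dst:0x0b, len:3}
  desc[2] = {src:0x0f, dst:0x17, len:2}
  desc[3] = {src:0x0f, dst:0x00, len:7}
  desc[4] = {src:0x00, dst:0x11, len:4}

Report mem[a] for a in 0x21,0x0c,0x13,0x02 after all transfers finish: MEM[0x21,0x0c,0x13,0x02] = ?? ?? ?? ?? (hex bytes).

#0 dst[0x03+8] := {0xd7,0x1a,0xa3,0xb4,0x41,0x10,0xe8,0x4d}
#1 dst[0x0b+3] := {0xd5,0xa0,0xa2}
#2 dst[0x17+2] := {0xa0,0xa2}
#3 dst[0x00+7] := {0xa0,0xa2,0x2f,0x91,0x92,0x29,0xfa}
#4 dst[0x11+4] := {0xa0,0xa2,0x2f,0x91}
query mem[0x21]=0x17, mem[0x0c]=0xa0, mem[0x13]=0x2f, mem[0x02]=0x2f

MEM[0x21,0x0c,0x13,0x02] = 17 a0 2f 2f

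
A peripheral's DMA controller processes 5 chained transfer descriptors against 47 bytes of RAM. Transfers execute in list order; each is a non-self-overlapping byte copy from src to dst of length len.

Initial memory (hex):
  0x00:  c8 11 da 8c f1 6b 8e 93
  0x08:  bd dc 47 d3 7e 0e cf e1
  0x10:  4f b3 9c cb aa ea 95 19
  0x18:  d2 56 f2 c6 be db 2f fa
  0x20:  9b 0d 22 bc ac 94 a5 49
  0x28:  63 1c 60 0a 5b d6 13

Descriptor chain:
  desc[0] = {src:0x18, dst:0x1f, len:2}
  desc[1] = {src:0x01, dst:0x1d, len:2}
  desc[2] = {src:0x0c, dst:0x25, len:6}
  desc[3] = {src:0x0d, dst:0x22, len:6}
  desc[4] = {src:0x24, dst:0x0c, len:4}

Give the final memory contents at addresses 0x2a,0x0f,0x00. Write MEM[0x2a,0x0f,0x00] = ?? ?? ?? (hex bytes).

D0: mem[0x1f..0x20] <- [d2 56]
D1: mem[0x1d..0x1e] <- [11 da]
D2: mem[0x25..0x2a] <- [7e 0e cf e1 4f b3]
D3: mem[0x22..0x27] <- [0e cf e1 4f b3 9c]
D4: mem[0x0c..0x0f] <- [e1 4f b3 9c]
query mem[0x2a]=0xb3, mem[0x0f]=0x9c, mem[0x00]=0xc8

MEM[0x2a,0x0f,0x00] = b3 9c c8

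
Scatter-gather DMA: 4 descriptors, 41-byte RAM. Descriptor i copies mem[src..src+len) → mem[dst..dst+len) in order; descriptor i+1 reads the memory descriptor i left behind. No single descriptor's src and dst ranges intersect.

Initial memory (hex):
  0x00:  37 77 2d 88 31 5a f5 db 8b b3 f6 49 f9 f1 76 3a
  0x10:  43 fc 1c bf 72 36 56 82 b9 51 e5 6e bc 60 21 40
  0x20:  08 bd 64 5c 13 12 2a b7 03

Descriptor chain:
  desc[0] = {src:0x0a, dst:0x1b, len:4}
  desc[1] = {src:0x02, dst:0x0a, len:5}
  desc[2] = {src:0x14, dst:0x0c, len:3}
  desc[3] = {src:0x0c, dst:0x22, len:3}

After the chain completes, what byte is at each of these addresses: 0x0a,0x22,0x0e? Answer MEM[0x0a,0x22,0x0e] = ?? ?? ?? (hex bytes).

MEM[0x0a,0x22,0x0e] = 2d 72 56

  after D0: wrote 4B at 0x1b = f649f9f1
  after D1: wrote 5B at 0x0a = 2d88315af5
  after D2: wrote 3B at 0x0c = 723656
  after D3: wrote 3B at 0x22 = 723656
query mem[0x0a]=0x2d, mem[0x22]=0x72, mem[0x0e]=0x56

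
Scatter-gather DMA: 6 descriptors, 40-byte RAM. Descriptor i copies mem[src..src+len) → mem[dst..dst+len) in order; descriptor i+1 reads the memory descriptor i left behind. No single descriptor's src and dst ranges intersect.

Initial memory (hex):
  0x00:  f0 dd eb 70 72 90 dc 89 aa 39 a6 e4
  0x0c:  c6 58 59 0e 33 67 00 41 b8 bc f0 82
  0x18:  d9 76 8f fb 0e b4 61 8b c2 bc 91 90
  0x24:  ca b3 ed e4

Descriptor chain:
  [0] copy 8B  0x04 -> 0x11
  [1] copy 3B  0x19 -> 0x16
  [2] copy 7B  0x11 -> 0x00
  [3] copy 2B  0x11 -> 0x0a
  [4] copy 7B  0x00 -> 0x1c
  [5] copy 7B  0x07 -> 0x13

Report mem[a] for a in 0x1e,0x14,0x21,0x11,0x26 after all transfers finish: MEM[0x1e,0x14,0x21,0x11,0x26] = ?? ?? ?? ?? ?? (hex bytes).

MEM[0x1e,0x14,0x21,0x11,0x26] = dc aa 76 72 ed

D0: mem[0x11..0x18] <- [72 90 dc 89 aa 39 a6 e4]
D1: mem[0x16..0x18] <- [76 8f fb]
D2: mem[0x00..0x06] <- [72 90 dc 89 aa 76 8f]
D3: mem[0x0a..0x0b] <- [72 90]
D4: mem[0x1c..0x22] <- [72 90 dc 89 aa 76 8f]
D5: mem[0x13..0x19] <- [89 aa 39 72 90 c6 58]
query mem[0x1e]=0xdc, mem[0x14]=0xaa, mem[0x21]=0x76, mem[0x11]=0x72, mem[0x26]=0xed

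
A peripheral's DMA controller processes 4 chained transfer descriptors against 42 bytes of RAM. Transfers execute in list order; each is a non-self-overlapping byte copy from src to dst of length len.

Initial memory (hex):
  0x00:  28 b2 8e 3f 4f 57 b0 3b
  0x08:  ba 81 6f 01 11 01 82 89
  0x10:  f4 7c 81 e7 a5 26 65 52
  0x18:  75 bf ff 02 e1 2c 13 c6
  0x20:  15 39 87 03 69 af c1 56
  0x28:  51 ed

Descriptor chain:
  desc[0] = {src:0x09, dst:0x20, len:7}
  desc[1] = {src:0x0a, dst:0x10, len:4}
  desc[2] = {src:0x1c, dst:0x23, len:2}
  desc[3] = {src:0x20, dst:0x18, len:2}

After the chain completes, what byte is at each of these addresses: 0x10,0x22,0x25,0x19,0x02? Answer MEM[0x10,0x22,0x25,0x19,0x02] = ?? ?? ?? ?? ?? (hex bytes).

MEM[0x10,0x22,0x25,0x19,0x02] = 6f 01 82 6f 8e

#0 dst[0x20+7] := {0x81,0x6f,0x01,0x11,0x01,0x82,0x89}
#1 dst[0x10+4] := {0x6f,0x01,0x11,0x01}
#2 dst[0x23+2] := {0xe1,0x2c}
#3 dst[0x18+2] := {0x81,0x6f}
query mem[0x10]=0x6f, mem[0x22]=0x01, mem[0x25]=0x82, mem[0x19]=0x6f, mem[0x02]=0x8e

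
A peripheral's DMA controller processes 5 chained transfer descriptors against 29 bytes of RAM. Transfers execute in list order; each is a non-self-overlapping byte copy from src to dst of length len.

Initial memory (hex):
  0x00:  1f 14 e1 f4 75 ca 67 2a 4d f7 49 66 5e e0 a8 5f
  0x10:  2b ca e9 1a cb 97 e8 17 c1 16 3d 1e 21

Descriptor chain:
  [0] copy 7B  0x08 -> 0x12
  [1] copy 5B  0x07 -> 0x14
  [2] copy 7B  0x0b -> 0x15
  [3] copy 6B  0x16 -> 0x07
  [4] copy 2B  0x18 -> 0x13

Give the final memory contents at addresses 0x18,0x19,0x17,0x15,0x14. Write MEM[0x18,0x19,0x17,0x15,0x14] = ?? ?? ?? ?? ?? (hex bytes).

[0] 0x08->0x12 len=7 : 4d f7 49 66 5e e0 a8
[1] 0x07->0x14 len=5 : 2a 4d f7 49 66
[2] 0x0b->0x15 len=7 : 66 5e e0 a8 5f 2b ca
[3] 0x16->0x07 len=6 : 5e e0 a8 5f 2b ca
[4] 0x18->0x13 len=2 : a8 5f
query mem[0x18]=0xa8, mem[0x19]=0x5f, mem[0x17]=0xe0, mem[0x15]=0x66, mem[0x14]=0x5f

MEM[0x18,0x19,0x17,0x15,0x14] = a8 5f e0 66 5f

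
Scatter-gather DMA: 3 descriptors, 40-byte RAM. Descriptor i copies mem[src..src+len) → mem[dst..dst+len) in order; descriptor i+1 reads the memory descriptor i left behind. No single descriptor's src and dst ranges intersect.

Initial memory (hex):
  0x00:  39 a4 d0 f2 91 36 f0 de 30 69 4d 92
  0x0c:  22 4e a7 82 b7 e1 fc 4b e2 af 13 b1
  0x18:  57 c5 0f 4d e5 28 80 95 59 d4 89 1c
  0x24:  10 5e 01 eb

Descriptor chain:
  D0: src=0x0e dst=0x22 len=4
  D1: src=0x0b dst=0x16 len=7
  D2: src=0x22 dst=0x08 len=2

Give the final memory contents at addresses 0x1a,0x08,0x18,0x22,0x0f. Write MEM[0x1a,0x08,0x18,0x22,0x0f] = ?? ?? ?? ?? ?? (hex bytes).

[0] 0x0e->0x22 len=4 : a7 82 b7 e1
[1] 0x0b->0x16 len=7 : 92 22 4e a7 82 b7 e1
[2] 0x22->0x08 len=2 : a7 82
query mem[0x1a]=0x82, mem[0x08]=0xa7, mem[0x18]=0x4e, mem[0x22]=0xa7, mem[0x0f]=0x82

MEM[0x1a,0x08,0x18,0x22,0x0f] = 82 a7 4e a7 82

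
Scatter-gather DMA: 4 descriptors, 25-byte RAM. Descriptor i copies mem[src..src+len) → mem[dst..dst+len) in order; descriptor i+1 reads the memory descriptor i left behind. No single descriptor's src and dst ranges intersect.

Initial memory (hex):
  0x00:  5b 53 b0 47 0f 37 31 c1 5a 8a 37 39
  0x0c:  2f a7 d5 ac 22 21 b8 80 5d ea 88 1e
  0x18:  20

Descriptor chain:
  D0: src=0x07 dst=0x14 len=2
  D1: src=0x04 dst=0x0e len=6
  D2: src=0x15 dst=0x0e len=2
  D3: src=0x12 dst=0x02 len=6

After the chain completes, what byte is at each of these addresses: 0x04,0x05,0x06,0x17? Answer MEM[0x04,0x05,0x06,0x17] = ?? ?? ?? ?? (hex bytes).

MEM[0x04,0x05,0x06,0x17] = c1 5a 88 1e

D0: mem[0x14..0x15] <- [c1 5a]
D1: mem[0x0e..0x13] <- [0f 37 31 c1 5a 8a]
D2: mem[0x0e..0x0f] <- [5a 88]
D3: mem[0x02..0x07] <- [5a 8a c1 5a 88 1e]
query mem[0x04]=0xc1, mem[0x05]=0x5a, mem[0x06]=0x88, mem[0x17]=0x1e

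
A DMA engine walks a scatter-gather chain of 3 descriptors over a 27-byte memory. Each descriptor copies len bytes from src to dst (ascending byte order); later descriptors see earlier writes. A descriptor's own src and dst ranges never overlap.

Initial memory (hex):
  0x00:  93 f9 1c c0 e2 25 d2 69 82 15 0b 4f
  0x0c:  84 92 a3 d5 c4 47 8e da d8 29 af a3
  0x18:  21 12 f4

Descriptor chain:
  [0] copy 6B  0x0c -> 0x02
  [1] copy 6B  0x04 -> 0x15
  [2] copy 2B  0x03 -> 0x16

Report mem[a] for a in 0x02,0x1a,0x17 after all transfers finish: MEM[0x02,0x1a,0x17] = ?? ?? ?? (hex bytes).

MEM[0x02,0x1a,0x17] = 84 15 a3

D0: mem[0x02..0x07] <- [84 92 a3 d5 c4 47]
D1: mem[0x15..0x1a] <- [a3 d5 c4 47 82 15]
D2: mem[0x16..0x17] <- [92 a3]
query mem[0x02]=0x84, mem[0x1a]=0x15, mem[0x17]=0xa3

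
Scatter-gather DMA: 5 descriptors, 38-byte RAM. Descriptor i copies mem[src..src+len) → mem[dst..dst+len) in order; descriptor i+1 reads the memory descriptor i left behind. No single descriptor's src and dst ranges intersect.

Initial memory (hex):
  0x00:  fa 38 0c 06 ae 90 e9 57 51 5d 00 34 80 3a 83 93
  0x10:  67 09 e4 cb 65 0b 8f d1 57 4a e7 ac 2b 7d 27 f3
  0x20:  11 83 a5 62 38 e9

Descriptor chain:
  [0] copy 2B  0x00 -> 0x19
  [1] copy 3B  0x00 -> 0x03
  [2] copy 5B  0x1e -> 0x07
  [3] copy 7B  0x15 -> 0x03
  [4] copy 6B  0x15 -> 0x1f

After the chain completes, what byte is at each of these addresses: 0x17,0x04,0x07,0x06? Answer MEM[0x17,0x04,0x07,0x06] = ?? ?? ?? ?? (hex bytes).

MEM[0x17,0x04,0x07,0x06] = d1 8f fa 57

D0: mem[0x19..0x1a] <- [fa 38]
D1: mem[0x03..0x05] <- [fa 38 0c]
D2: mem[0x07..0x0b] <- [27 f3 11 83 a5]
D3: mem[0x03..0x09] <- [0b 8f d1 57 fa 38 ac]
D4: mem[0x1f..0x24] <- [0b 8f d1 57 fa 38]
query mem[0x17]=0xd1, mem[0x04]=0x8f, mem[0x07]=0xfa, mem[0x06]=0x57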